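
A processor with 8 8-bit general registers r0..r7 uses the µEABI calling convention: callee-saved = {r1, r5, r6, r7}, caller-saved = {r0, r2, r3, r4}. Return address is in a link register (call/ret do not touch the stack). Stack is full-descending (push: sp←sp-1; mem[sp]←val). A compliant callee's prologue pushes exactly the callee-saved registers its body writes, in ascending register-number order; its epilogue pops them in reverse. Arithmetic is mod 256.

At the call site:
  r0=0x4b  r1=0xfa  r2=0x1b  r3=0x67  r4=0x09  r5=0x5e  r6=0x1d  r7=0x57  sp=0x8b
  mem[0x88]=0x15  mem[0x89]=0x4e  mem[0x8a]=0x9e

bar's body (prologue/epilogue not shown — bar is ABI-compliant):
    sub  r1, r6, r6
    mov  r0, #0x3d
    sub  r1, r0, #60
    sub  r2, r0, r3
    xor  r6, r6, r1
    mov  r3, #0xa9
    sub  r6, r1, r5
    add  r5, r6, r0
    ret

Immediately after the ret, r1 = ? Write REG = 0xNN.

REG = 0xfa

prologue: push r1 -> mem[0x8a]=0xfa, sp=0x8a
prologue: push r5 -> mem[0x89]=0x5e, sp=0x89
prologue: push r6 -> mem[0x88]=0x1d, sp=0x88
body[0] sub  r1, r6, r6 -> r1=0x00
body[1] mov  r0, #0x3d -> r0=0x3d
body[2] sub  r1, r0, #60 -> r1=0x01
body[3] sub  r2, r0, r3 -> r2=0xd6
body[4] xor  r6, r6, r1 -> r6=0x1c
body[5] mov  r3, #0xa9 -> r3=0xa9
body[6] sub  r6, r1, r5 -> r6=0xa3
body[7] add  r5, r6, r0 -> r5=0xe0
epilogue: pop r6=0x1d, sp=0x89
epilogue: pop r5=0x5e, sp=0x8a
epilogue: pop r1=0xfa, sp=0x8b
r1 is callee-saved -> restored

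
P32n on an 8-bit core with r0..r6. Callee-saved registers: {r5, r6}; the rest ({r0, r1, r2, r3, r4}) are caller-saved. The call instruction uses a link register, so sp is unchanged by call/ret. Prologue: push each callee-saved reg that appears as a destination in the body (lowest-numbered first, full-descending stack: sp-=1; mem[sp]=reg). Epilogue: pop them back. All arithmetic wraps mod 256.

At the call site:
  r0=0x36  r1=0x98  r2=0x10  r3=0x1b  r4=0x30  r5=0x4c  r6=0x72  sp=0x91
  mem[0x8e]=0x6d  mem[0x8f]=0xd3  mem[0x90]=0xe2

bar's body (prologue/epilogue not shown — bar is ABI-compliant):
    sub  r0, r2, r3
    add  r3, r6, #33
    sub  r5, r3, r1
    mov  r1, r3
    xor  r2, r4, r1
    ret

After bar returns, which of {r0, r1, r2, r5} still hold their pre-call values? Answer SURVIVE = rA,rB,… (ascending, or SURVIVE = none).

SURVIVE = r5

prologue: push r5 → mem[0x90]=0x4c, sp=0x90
body[0] sub  r0, r2, r3 → r0=0xf5
body[1] add  r3, r6, #33 → r3=0x93
body[2] sub  r5, r3, r1 → r5=0xfb
body[3] mov  r1, r3 → r1=0x93
body[4] xor  r2, r4, r1 → r2=0xa3
epilogue: pop r5=0x4c, sp=0x91
r0: caller-saved, written=True
r1: caller-saved, written=True
r2: caller-saved, written=True
r5: callee-saved, written=True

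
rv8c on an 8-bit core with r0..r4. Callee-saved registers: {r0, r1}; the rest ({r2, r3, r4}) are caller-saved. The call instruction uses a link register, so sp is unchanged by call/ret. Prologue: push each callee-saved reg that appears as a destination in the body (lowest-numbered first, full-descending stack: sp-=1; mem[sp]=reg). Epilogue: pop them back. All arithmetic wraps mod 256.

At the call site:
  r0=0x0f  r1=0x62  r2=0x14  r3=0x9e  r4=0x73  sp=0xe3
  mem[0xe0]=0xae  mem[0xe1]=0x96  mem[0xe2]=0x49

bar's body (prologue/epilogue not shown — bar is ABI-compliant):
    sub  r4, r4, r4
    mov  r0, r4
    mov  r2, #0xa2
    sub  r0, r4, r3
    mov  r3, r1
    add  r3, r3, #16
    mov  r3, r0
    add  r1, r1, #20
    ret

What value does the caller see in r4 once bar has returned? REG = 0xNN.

prologue: push r0 -> mem[0xe2]=0x0f, sp=0xe2
prologue: push r1 -> mem[0xe1]=0x62, sp=0xe1
body[0] sub  r4, r4, r4 -> r4=0x00
body[1] mov  r0, r4 -> r0=0x00
body[2] mov  r2, #0xa2 -> r2=0xa2
body[3] sub  r0, r4, r3 -> r0=0x62
body[4] mov  r3, r1 -> r3=0x62
body[5] add  r3, r3, #16 -> r3=0x72
body[6] mov  r3, r0 -> r3=0x62
body[7] add  r1, r1, #20 -> r1=0x76
epilogue: pop r1=0x62, sp=0xe2
epilogue: pop r0=0x0f, sp=0xe3
r4 is caller-saved -> body value

REG = 0x00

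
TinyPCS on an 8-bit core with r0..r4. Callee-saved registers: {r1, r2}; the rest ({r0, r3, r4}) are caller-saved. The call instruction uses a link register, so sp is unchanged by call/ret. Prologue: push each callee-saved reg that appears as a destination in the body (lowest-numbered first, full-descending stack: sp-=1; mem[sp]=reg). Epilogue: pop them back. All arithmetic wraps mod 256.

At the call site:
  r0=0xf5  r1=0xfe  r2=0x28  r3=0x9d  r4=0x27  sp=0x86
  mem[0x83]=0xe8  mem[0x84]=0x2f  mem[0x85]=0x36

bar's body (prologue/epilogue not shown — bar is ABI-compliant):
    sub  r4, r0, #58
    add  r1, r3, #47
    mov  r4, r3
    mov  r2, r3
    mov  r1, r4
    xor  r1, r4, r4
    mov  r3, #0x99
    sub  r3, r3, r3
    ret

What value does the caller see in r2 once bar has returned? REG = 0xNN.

prologue: push r1 -> mem[0x85]=0xfe, sp=0x85
prologue: push r2 -> mem[0x84]=0x28, sp=0x84
body[0] sub  r4, r0, #58 -> r4=0xbb
body[1] add  r1, r3, #47 -> r1=0xcc
body[2] mov  r4, r3 -> r4=0x9d
body[3] mov  r2, r3 -> r2=0x9d
body[4] mov  r1, r4 -> r1=0x9d
body[5] xor  r1, r4, r4 -> r1=0x00
body[6] mov  r3, #0x99 -> r3=0x99
body[7] sub  r3, r3, r3 -> r3=0x00
epilogue: pop r2=0x28, sp=0x85
epilogue: pop r1=0xfe, sp=0x86
r2 is callee-saved -> restored

REG = 0x28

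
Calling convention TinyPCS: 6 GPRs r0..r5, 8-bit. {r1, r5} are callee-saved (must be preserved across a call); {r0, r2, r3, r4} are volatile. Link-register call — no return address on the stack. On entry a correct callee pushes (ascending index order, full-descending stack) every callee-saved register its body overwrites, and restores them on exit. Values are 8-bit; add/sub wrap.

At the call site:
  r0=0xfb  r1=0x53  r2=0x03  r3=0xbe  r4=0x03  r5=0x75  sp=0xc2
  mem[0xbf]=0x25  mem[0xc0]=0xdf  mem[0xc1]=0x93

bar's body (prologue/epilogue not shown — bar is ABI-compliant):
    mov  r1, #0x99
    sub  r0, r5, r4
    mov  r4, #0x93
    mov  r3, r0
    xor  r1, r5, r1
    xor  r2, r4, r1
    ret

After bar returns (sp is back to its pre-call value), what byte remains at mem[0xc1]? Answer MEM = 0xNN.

MEM = 0x53

prologue: push r1 -> mem[0xc1]=0x53, sp=0xc1
body[0] mov  r1, #0x99 -> r1=0x99
body[1] sub  r0, r5, r4 -> r0=0x72
body[2] mov  r4, #0x93 -> r4=0x93
body[3] mov  r3, r0 -> r3=0x72
body[4] xor  r1, r5, r1 -> r1=0xec
body[5] xor  r2, r4, r1 -> r2=0x7f
epilogue: pop r1=0x53, sp=0xc2
prologue pushed ['r1'] at ['0xc1']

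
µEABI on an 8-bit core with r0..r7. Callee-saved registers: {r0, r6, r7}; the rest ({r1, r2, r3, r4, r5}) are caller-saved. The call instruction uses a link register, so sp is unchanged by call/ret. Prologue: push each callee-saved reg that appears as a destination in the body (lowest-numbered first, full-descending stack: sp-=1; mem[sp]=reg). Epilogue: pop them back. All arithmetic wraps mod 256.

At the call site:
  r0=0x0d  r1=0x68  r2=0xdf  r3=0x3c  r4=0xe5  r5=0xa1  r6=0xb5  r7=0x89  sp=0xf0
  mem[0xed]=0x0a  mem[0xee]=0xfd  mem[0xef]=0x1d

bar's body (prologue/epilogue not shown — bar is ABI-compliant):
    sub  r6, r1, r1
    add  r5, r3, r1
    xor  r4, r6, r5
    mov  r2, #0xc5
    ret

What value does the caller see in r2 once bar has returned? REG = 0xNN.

REG = 0xc5

prologue: push r6 → mem[0xef]=0xb5, sp=0xef
body[0] sub  r6, r1, r1 → r6=0x00
body[1] add  r5, r3, r1 → r5=0xa4
body[2] xor  r4, r6, r5 → r4=0xa4
body[3] mov  r2, #0xc5 → r2=0xc5
epilogue: pop r6=0xb5, sp=0xf0
r2 is caller-saved → body value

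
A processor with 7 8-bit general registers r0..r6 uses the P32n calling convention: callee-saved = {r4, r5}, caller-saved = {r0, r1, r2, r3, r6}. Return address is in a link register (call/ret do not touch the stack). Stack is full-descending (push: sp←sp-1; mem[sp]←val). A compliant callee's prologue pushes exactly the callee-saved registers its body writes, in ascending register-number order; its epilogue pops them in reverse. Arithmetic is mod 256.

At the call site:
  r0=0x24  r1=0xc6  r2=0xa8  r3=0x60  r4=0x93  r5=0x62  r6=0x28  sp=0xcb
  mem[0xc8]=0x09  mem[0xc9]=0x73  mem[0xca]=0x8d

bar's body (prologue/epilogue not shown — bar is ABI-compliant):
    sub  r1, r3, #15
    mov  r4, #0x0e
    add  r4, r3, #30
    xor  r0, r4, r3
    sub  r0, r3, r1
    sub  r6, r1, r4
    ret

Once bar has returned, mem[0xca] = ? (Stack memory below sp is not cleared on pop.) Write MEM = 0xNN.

prologue: push r4 → mem[0xca]=0x93, sp=0xca
body[0] sub  r1, r3, #15 → r1=0x51
body[1] mov  r4, #0x0e → r4=0x0e
body[2] add  r4, r3, #30 → r4=0x7e
body[3] xor  r0, r4, r3 → r0=0x1e
body[4] sub  r0, r3, r1 → r0=0x0f
body[5] sub  r6, r1, r4 → r6=0xd3
epilogue: pop r4=0x93, sp=0xcb
prologue pushed ['r4'] at ['0xca']

MEM = 0x93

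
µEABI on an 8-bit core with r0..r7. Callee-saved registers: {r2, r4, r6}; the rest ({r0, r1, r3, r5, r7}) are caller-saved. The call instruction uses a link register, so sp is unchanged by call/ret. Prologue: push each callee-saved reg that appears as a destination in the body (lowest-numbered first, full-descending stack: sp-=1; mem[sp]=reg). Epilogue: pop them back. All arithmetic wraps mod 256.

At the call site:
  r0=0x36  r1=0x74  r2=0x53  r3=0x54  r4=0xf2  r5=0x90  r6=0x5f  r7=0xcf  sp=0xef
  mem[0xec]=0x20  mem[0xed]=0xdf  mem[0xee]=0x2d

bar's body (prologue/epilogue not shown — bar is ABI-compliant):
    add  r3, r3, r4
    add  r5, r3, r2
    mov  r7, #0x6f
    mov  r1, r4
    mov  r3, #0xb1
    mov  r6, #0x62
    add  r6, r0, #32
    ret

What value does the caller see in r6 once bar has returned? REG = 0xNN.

prologue: push r6 -> mem[0xee]=0x5f, sp=0xee
body[0] add  r3, r3, r4 -> r3=0x46
body[1] add  r5, r3, r2 -> r5=0x99
body[2] mov  r7, #0x6f -> r7=0x6f
body[3] mov  r1, r4 -> r1=0xf2
body[4] mov  r3, #0xb1 -> r3=0xb1
body[5] mov  r6, #0x62 -> r6=0x62
body[6] add  r6, r0, #32 -> r6=0x56
epilogue: pop r6=0x5f, sp=0xef
r6 is callee-saved -> restored

REG = 0x5f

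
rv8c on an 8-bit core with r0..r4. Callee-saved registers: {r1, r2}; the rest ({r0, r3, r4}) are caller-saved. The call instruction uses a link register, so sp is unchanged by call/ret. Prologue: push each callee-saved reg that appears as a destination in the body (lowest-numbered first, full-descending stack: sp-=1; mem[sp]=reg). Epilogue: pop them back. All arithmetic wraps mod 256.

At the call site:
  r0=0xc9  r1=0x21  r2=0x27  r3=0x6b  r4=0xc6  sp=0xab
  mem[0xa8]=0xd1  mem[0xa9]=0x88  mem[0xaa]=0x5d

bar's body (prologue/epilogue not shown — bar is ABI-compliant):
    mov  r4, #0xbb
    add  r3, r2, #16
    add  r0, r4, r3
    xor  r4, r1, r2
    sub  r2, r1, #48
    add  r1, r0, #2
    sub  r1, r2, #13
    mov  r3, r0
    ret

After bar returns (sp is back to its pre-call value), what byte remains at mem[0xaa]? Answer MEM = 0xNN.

prologue: push r1 -> mem[0xaa]=0x21, sp=0xaa
prologue: push r2 -> mem[0xa9]=0x27, sp=0xa9
body[0] mov  r4, #0xbb -> r4=0xbb
body[1] add  r3, r2, #16 -> r3=0x37
body[2] add  r0, r4, r3 -> r0=0xf2
body[3] xor  r4, r1, r2 -> r4=0x06
body[4] sub  r2, r1, #48 -> r2=0xf1
body[5] add  r1, r0, #2 -> r1=0xf4
body[6] sub  r1, r2, #13 -> r1=0xe4
body[7] mov  r3, r0 -> r3=0xf2
epilogue: pop r2=0x27, sp=0xaa
epilogue: pop r1=0x21, sp=0xab
prologue pushed ['r1', 'r2'] at ['0xaa', '0xa9']

MEM = 0x21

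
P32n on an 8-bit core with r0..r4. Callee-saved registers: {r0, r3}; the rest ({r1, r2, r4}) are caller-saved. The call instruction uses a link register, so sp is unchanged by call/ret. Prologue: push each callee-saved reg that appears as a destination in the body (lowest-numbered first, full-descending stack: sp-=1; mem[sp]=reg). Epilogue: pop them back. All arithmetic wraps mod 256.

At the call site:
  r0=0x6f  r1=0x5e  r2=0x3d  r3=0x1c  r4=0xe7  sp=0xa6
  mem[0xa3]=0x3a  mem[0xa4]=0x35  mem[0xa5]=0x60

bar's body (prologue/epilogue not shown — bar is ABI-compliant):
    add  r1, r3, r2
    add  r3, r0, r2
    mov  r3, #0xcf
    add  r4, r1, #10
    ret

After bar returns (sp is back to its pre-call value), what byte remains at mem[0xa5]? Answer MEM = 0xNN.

prologue: push r3 → mem[0xa5]=0x1c, sp=0xa5
body[0] add  r1, r3, r2 → r1=0x59
body[1] add  r3, r0, r2 → r3=0xac
body[2] mov  r3, #0xcf → r3=0xcf
body[3] add  r4, r1, #10 → r4=0x63
epilogue: pop r3=0x1c, sp=0xa6
prologue pushed ['r3'] at ['0xa5']

MEM = 0x1c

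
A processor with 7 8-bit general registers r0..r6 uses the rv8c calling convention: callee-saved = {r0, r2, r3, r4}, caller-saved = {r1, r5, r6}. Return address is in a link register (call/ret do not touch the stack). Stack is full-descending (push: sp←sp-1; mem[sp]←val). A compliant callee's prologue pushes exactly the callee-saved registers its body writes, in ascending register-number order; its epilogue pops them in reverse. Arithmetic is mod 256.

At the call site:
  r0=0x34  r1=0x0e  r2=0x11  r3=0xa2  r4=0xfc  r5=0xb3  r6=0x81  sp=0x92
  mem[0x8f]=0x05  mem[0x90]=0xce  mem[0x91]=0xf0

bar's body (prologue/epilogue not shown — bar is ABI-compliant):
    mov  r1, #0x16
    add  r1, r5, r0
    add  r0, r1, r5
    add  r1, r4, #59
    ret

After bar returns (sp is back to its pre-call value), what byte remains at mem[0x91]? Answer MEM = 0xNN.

MEM = 0x34

prologue: push r0 -> mem[0x91]=0x34, sp=0x91
body[0] mov  r1, #0x16 -> r1=0x16
body[1] add  r1, r5, r0 -> r1=0xe7
body[2] add  r0, r1, r5 -> r0=0x9a
body[3] add  r1, r4, #59 -> r1=0x37
epilogue: pop r0=0x34, sp=0x92
prologue pushed ['r0'] at ['0x91']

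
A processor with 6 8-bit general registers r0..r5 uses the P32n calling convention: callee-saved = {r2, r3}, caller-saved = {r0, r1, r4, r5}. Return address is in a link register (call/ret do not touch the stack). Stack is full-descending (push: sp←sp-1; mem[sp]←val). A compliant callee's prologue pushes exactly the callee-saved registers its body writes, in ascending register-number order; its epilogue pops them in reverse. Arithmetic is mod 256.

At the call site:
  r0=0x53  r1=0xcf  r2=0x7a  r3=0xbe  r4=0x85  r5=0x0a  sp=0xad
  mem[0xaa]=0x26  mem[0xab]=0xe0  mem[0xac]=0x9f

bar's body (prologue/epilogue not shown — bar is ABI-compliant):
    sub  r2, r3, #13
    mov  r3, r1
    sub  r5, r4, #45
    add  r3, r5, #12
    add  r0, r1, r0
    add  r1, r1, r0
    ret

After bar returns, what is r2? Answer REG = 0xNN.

prologue: push r2 -> mem[0xac]=0x7a, sp=0xac
prologue: push r3 -> mem[0xab]=0xbe, sp=0xab
body[0] sub  r2, r3, #13 -> r2=0xb1
body[1] mov  r3, r1 -> r3=0xcf
body[2] sub  r5, r4, #45 -> r5=0x58
body[3] add  r3, r5, #12 -> r3=0x64
body[4] add  r0, r1, r0 -> r0=0x22
body[5] add  r1, r1, r0 -> r1=0xf1
epilogue: pop r3=0xbe, sp=0xac
epilogue: pop r2=0x7a, sp=0xad
r2 is callee-saved -> restored

REG = 0x7a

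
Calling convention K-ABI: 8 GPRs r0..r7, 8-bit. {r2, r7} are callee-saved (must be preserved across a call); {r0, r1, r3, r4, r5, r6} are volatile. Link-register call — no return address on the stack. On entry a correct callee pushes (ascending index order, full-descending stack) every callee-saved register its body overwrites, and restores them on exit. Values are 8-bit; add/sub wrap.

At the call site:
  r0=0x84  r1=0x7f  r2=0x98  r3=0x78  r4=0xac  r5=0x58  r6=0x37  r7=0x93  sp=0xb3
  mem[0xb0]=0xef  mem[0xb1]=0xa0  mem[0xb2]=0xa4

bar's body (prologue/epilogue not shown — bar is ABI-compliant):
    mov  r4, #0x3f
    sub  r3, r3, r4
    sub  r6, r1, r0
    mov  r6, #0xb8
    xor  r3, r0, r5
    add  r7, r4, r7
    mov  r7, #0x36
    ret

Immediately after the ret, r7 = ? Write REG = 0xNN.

REG = 0x93

prologue: push r7 -> mem[0xb2]=0x93, sp=0xb2
body[0] mov  r4, #0x3f -> r4=0x3f
body[1] sub  r3, r3, r4 -> r3=0x39
body[2] sub  r6, r1, r0 -> r6=0xfb
body[3] mov  r6, #0xb8 -> r6=0xb8
body[4] xor  r3, r0, r5 -> r3=0xdc
body[5] add  r7, r4, r7 -> r7=0xd2
body[6] mov  r7, #0x36 -> r7=0x36
epilogue: pop r7=0x93, sp=0xb3
r7 is callee-saved -> restored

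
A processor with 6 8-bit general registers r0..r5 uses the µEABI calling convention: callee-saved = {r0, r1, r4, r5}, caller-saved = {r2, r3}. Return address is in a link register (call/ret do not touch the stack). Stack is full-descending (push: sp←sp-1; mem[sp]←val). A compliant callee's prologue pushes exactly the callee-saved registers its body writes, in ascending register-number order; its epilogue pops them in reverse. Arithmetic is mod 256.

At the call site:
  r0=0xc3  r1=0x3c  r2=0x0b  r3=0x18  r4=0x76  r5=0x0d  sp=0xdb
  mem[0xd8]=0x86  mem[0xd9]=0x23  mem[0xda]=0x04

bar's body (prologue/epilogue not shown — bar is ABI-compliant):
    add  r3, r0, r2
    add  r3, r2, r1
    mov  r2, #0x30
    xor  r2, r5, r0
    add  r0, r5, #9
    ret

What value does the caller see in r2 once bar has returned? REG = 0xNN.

REG = 0xce

prologue: push r0 -> mem[0xda]=0xc3, sp=0xda
body[0] add  r3, r0, r2 -> r3=0xce
body[1] add  r3, r2, r1 -> r3=0x47
body[2] mov  r2, #0x30 -> r2=0x30
body[3] xor  r2, r5, r0 -> r2=0xce
body[4] add  r0, r5, #9 -> r0=0x16
epilogue: pop r0=0xc3, sp=0xdb
r2 is caller-saved -> body value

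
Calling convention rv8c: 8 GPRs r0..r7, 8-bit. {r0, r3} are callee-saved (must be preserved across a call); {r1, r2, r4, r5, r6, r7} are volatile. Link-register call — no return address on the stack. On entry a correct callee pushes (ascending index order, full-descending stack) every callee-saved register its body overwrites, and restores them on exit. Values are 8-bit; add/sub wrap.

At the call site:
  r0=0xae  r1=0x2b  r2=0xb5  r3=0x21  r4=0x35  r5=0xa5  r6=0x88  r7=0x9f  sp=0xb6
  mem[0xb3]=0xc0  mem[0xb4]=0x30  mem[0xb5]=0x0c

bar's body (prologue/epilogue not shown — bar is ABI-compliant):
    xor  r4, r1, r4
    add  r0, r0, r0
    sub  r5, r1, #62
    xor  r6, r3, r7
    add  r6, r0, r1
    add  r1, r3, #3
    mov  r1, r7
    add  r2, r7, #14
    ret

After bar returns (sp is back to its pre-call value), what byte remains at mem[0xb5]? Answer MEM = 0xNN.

MEM = 0xae

prologue: push r0 -> mem[0xb5]=0xae, sp=0xb5
body[0] xor  r4, r1, r4 -> r4=0x1e
body[1] add  r0, r0, r0 -> r0=0x5c
body[2] sub  r5, r1, #62 -> r5=0xed
body[3] xor  r6, r3, r7 -> r6=0xbe
body[4] add  r6, r0, r1 -> r6=0x87
body[5] add  r1, r3, #3 -> r1=0x24
body[6] mov  r1, r7 -> r1=0x9f
body[7] add  r2, r7, #14 -> r2=0xad
epilogue: pop r0=0xae, sp=0xb6
prologue pushed ['r0'] at ['0xb5']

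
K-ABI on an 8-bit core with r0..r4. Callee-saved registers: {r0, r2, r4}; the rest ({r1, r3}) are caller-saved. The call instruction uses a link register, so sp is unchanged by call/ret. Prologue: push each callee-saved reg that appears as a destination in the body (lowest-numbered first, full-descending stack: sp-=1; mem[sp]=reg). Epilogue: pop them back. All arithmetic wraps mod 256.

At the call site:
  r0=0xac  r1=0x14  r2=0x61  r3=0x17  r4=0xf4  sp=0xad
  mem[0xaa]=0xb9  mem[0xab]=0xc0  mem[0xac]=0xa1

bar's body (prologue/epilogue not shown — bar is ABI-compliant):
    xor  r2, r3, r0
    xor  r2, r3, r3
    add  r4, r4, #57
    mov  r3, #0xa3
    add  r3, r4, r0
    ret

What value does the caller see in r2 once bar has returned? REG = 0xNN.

REG = 0x61

prologue: push r2 → mem[0xac]=0x61, sp=0xac
prologue: push r4 → mem[0xab]=0xf4, sp=0xab
body[0] xor  r2, r3, r0 → r2=0xbb
body[1] xor  r2, r3, r3 → r2=0x00
body[2] add  r4, r4, #57 → r4=0x2d
body[3] mov  r3, #0xa3 → r3=0xa3
body[4] add  r3, r4, r0 → r3=0xd9
epilogue: pop r4=0xf4, sp=0xac
epilogue: pop r2=0x61, sp=0xad
r2 is callee-saved → restored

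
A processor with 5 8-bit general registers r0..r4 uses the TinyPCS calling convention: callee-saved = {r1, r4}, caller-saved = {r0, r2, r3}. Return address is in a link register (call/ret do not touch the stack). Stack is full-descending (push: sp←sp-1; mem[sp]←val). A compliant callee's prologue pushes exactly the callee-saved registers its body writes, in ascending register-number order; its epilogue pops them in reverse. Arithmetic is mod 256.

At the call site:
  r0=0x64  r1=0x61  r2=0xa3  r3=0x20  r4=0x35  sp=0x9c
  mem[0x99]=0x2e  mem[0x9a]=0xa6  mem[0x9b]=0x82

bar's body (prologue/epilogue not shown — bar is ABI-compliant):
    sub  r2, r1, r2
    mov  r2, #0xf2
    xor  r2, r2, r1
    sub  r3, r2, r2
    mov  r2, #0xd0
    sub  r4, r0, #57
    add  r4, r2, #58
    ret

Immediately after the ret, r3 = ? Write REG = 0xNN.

REG = 0x00

prologue: push r4 → mem[0x9b]=0x35, sp=0x9b
body[0] sub  r2, r1, r2 → r2=0xbe
body[1] mov  r2, #0xf2 → r2=0xf2
body[2] xor  r2, r2, r1 → r2=0x93
body[3] sub  r3, r2, r2 → r3=0x00
body[4] mov  r2, #0xd0 → r2=0xd0
body[5] sub  r4, r0, #57 → r4=0x2b
body[6] add  r4, r2, #58 → r4=0x0a
epilogue: pop r4=0x35, sp=0x9c
r3 is caller-saved → body value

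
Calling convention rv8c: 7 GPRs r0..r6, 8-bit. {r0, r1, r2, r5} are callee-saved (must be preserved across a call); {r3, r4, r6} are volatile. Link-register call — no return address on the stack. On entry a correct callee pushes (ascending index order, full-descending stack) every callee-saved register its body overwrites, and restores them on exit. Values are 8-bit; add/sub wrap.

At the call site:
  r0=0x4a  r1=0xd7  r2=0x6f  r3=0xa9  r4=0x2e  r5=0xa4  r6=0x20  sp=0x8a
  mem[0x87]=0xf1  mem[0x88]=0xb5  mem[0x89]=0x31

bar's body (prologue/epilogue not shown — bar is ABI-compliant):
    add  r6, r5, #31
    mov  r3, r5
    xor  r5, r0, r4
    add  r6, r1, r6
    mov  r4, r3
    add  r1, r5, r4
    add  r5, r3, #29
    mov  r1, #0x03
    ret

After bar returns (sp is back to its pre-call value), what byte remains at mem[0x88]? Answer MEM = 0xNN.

MEM = 0xa4

prologue: push r1 → mem[0x89]=0xd7, sp=0x89
prologue: push r5 → mem[0x88]=0xa4, sp=0x88
body[0] add  r6, r5, #31 → r6=0xc3
body[1] mov  r3, r5 → r3=0xa4
body[2] xor  r5, r0, r4 → r5=0x64
body[3] add  r6, r1, r6 → r6=0x9a
body[4] mov  r4, r3 → r4=0xa4
body[5] add  r1, r5, r4 → r1=0x08
body[6] add  r5, r3, #29 → r5=0xc1
body[7] mov  r1, #0x03 → r1=0x03
epilogue: pop r5=0xa4, sp=0x89
epilogue: pop r1=0xd7, sp=0x8a
prologue pushed ['r1', 'r5'] at ['0x89', '0x88']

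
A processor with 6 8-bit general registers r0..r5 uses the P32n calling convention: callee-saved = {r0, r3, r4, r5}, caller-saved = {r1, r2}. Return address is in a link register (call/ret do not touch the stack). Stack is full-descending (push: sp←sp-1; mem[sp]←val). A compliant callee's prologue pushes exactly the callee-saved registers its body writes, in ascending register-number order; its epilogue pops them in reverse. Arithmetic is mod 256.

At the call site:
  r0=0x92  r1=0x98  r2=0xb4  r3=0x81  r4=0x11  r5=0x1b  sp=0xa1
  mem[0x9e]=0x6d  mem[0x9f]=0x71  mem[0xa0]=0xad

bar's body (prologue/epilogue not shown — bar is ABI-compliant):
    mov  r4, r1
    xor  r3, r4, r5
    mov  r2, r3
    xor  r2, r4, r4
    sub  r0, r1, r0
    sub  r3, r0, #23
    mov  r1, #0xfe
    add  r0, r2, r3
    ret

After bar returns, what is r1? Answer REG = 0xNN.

prologue: push r0 → mem[0xa0]=0x92, sp=0xa0
prologue: push r3 → mem[0x9f]=0x81, sp=0x9f
prologue: push r4 → mem[0x9e]=0x11, sp=0x9e
body[0] mov  r4, r1 → r4=0x98
body[1] xor  r3, r4, r5 → r3=0x83
body[2] mov  r2, r3 → r2=0x83
body[3] xor  r2, r4, r4 → r2=0x00
body[4] sub  r0, r1, r0 → r0=0x06
body[5] sub  r3, r0, #23 → r3=0xef
body[6] mov  r1, #0xfe → r1=0xfe
body[7] add  r0, r2, r3 → r0=0xef
epilogue: pop r4=0x11, sp=0x9f
epilogue: pop r3=0x81, sp=0xa0
epilogue: pop r0=0x92, sp=0xa1
r1 is caller-saved → body value

REG = 0xfe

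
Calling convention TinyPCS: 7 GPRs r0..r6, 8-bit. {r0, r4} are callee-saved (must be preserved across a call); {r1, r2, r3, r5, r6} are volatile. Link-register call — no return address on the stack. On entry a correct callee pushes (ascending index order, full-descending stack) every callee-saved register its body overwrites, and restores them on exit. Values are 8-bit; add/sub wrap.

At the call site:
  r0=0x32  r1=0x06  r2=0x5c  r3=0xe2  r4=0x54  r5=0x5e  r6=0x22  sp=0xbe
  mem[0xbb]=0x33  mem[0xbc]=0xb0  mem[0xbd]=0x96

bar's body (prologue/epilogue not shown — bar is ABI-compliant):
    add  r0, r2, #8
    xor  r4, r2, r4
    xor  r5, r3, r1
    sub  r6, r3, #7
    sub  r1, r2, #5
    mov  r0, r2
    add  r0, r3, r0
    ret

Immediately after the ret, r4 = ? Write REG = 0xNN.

prologue: push r0 → mem[0xbd]=0x32, sp=0xbd
prologue: push r4 → mem[0xbc]=0x54, sp=0xbc
body[0] add  r0, r2, #8 → r0=0x64
body[1] xor  r4, r2, r4 → r4=0x08
body[2] xor  r5, r3, r1 → r5=0xe4
body[3] sub  r6, r3, #7 → r6=0xdb
body[4] sub  r1, r2, #5 → r1=0x57
body[5] mov  r0, r2 → r0=0x5c
body[6] add  r0, r3, r0 → r0=0x3e
epilogue: pop r4=0x54, sp=0xbd
epilogue: pop r0=0x32, sp=0xbe
r4 is callee-saved → restored

REG = 0x54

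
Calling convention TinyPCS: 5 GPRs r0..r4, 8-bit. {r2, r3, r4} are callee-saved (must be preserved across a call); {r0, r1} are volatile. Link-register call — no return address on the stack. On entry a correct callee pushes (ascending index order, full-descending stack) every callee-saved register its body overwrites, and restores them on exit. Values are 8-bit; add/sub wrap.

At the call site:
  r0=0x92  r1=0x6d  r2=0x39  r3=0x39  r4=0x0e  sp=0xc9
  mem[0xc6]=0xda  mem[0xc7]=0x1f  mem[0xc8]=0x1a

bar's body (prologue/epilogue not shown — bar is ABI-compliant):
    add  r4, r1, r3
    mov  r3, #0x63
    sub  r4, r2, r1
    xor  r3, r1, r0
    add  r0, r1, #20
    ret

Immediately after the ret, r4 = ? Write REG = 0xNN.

REG = 0x0e

prologue: push r3 → mem[0xc8]=0x39, sp=0xc8
prologue: push r4 → mem[0xc7]=0x0e, sp=0xc7
body[0] add  r4, r1, r3 → r4=0xa6
body[1] mov  r3, #0x63 → r3=0x63
body[2] sub  r4, r2, r1 → r4=0xcc
body[3] xor  r3, r1, r0 → r3=0xff
body[4] add  r0, r1, #20 → r0=0x81
epilogue: pop r4=0x0e, sp=0xc8
epilogue: pop r3=0x39, sp=0xc9
r4 is callee-saved → restored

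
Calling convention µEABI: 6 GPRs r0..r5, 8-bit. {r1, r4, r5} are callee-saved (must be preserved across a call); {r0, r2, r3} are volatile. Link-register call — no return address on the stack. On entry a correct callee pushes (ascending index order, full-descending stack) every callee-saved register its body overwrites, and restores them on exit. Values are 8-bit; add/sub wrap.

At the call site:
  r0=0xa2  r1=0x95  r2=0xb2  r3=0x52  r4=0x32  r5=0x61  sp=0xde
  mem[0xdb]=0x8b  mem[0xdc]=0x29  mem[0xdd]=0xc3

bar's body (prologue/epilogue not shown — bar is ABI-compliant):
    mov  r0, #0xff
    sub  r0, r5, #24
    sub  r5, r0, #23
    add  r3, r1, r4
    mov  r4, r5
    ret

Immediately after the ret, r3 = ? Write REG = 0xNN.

REG = 0xc7

prologue: push r4 -> mem[0xdd]=0x32, sp=0xdd
prologue: push r5 -> mem[0xdc]=0x61, sp=0xdc
body[0] mov  r0, #0xff -> r0=0xff
body[1] sub  r0, r5, #24 -> r0=0x49
body[2] sub  r5, r0, #23 -> r5=0x32
body[3] add  r3, r1, r4 -> r3=0xc7
body[4] mov  r4, r5 -> r4=0x32
epilogue: pop r5=0x61, sp=0xdd
epilogue: pop r4=0x32, sp=0xde
r3 is caller-saved -> body value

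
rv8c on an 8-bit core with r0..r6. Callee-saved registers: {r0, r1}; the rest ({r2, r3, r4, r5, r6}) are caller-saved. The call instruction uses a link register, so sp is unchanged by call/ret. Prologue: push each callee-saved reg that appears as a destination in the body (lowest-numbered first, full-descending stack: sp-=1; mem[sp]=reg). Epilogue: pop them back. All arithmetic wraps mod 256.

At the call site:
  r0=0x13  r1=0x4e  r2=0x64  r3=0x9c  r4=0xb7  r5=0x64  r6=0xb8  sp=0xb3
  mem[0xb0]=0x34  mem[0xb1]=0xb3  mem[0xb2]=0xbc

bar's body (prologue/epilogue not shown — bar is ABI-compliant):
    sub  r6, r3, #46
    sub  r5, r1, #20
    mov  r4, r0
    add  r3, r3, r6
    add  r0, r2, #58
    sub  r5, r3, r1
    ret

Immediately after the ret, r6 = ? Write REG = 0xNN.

REG = 0x6e

prologue: push r0 → mem[0xb2]=0x13, sp=0xb2
body[0] sub  r6, r3, #46 → r6=0x6e
body[1] sub  r5, r1, #20 → r5=0x3a
body[2] mov  r4, r0 → r4=0x13
body[3] add  r3, r3, r6 → r3=0x0a
body[4] add  r0, r2, #58 → r0=0x9e
body[5] sub  r5, r3, r1 → r5=0xbc
epilogue: pop r0=0x13, sp=0xb3
r6 is caller-saved → body value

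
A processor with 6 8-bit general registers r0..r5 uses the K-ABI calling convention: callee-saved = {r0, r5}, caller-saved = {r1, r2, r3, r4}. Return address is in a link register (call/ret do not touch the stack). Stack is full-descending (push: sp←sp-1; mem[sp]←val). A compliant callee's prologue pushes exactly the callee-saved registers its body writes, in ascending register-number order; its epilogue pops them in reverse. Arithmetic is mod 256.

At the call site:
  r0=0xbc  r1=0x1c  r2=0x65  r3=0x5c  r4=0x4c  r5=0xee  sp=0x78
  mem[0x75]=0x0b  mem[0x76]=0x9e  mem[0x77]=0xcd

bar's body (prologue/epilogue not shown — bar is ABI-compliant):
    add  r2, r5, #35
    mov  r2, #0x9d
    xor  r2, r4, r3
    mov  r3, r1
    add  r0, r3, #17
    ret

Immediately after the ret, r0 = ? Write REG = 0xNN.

REG = 0xbc

prologue: push r0 -> mem[0x77]=0xbc, sp=0x77
body[0] add  r2, r5, #35 -> r2=0x11
body[1] mov  r2, #0x9d -> r2=0x9d
body[2] xor  r2, r4, r3 -> r2=0x10
body[3] mov  r3, r1 -> r3=0x1c
body[4] add  r0, r3, #17 -> r0=0x2d
epilogue: pop r0=0xbc, sp=0x78
r0 is callee-saved -> restored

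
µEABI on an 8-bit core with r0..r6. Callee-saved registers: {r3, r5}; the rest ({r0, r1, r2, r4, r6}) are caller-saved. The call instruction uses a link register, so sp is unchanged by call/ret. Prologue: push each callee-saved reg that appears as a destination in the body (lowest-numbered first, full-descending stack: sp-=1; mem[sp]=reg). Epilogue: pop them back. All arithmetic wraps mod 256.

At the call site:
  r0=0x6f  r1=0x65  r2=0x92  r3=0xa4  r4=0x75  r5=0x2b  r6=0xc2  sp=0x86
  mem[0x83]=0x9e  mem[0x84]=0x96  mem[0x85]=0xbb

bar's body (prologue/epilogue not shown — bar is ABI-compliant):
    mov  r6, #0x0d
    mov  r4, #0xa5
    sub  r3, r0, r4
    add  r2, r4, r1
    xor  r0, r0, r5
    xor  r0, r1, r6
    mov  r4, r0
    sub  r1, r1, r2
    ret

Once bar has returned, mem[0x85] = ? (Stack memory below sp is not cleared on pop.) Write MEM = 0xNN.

MEM = 0xa4

prologue: push r3 -> mem[0x85]=0xa4, sp=0x85
body[0] mov  r6, #0x0d -> r6=0x0d
body[1] mov  r4, #0xa5 -> r4=0xa5
body[2] sub  r3, r0, r4 -> r3=0xca
body[3] add  r2, r4, r1 -> r2=0x0a
body[4] xor  r0, r0, r5 -> r0=0x44
body[5] xor  r0, r1, r6 -> r0=0x68
body[6] mov  r4, r0 -> r4=0x68
body[7] sub  r1, r1, r2 -> r1=0x5b
epilogue: pop r3=0xa4, sp=0x86
prologue pushed ['r3'] at ['0x85']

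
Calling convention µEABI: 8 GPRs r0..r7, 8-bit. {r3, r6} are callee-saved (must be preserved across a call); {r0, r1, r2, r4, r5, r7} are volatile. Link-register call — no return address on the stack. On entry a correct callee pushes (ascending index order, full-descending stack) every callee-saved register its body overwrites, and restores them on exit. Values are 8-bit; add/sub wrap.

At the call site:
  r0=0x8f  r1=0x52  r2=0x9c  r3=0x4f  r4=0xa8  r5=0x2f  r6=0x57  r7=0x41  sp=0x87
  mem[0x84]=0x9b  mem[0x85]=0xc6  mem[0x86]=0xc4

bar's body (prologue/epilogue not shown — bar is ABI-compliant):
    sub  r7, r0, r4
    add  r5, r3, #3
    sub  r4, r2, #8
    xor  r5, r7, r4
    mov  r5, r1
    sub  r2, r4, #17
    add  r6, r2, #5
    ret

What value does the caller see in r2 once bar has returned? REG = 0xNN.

prologue: push r6 → mem[0x86]=0x57, sp=0x86
body[0] sub  r7, r0, r4 → r7=0xe7
body[1] add  r5, r3, #3 → r5=0x52
body[2] sub  r4, r2, #8 → r4=0x94
body[3] xor  r5, r7, r4 → r5=0x73
body[4] mov  r5, r1 → r5=0x52
body[5] sub  r2, r4, #17 → r2=0x83
body[6] add  r6, r2, #5 → r6=0x88
epilogue: pop r6=0x57, sp=0x87
r2 is caller-saved → body value

REG = 0x83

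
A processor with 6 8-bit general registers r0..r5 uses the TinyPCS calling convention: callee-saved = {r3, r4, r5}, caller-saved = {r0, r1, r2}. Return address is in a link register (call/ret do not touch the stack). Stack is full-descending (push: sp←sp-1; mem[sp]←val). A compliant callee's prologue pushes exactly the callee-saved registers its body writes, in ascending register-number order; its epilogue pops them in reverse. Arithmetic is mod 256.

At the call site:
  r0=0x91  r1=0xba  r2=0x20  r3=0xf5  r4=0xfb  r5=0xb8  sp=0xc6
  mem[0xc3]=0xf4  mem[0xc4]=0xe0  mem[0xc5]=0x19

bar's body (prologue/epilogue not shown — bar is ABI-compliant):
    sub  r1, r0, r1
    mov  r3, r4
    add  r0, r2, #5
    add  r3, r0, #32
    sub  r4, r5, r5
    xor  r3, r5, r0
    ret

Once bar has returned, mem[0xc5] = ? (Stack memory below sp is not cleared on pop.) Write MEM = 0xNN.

prologue: push r3 → mem[0xc5]=0xf5, sp=0xc5
prologue: push r4 → mem[0xc4]=0xfb, sp=0xc4
body[0] sub  r1, r0, r1 → r1=0xd7
body[1] mov  r3, r4 → r3=0xfb
body[2] add  r0, r2, #5 → r0=0x25
body[3] add  r3, r0, #32 → r3=0x45
body[4] sub  r4, r5, r5 → r4=0x00
body[5] xor  r3, r5, r0 → r3=0x9d
epilogue: pop r4=0xfb, sp=0xc5
epilogue: pop r3=0xf5, sp=0xc6
prologue pushed ['r3', 'r4'] at ['0xc5', '0xc4']

MEM = 0xf5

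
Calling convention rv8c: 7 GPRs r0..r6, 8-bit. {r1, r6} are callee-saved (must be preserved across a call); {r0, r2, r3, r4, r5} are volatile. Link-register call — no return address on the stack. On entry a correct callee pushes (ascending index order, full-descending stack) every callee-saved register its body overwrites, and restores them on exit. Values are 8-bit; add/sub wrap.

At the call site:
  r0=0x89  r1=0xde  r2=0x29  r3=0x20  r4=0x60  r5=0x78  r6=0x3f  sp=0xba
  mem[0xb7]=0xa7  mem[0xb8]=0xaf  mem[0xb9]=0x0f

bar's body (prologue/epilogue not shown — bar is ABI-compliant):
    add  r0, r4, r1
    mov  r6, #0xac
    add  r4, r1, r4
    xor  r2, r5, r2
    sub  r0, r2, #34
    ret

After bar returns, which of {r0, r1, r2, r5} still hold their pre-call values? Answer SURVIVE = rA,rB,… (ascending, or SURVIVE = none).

prologue: push r6 → mem[0xb9]=0x3f, sp=0xb9
body[0] add  r0, r4, r1 → r0=0x3e
body[1] mov  r6, #0xac → r6=0xac
body[2] add  r4, r1, r4 → r4=0x3e
body[3] xor  r2, r5, r2 → r2=0x51
body[4] sub  r0, r2, #34 → r0=0x2f
epilogue: pop r6=0x3f, sp=0xba
r0: caller-saved, written=True
r1: callee-saved, written=False
r2: caller-saved, written=True
r5: caller-saved, written=False

SURVIVE = r1,r5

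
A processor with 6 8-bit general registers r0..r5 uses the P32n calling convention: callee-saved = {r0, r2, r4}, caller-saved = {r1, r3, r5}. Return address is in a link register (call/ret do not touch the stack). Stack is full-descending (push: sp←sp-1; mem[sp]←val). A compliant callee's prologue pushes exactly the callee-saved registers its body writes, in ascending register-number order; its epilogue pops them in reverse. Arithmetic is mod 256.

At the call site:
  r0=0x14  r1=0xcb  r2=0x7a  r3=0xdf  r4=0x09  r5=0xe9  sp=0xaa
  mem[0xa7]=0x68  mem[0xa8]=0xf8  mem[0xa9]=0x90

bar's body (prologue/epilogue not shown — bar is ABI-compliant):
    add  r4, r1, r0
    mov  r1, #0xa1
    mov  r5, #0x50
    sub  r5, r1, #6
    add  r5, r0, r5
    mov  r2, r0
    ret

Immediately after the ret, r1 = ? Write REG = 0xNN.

prologue: push r2 → mem[0xa9]=0x7a, sp=0xa9
prologue: push r4 → mem[0xa8]=0x09, sp=0xa8
body[0] add  r4, r1, r0 → r4=0xdf
body[1] mov  r1, #0xa1 → r1=0xa1
body[2] mov  r5, #0x50 → r5=0x50
body[3] sub  r5, r1, #6 → r5=0x9b
body[4] add  r5, r0, r5 → r5=0xaf
body[5] mov  r2, r0 → r2=0x14
epilogue: pop r4=0x09, sp=0xa9
epilogue: pop r2=0x7a, sp=0xaa
r1 is caller-saved → body value

REG = 0xa1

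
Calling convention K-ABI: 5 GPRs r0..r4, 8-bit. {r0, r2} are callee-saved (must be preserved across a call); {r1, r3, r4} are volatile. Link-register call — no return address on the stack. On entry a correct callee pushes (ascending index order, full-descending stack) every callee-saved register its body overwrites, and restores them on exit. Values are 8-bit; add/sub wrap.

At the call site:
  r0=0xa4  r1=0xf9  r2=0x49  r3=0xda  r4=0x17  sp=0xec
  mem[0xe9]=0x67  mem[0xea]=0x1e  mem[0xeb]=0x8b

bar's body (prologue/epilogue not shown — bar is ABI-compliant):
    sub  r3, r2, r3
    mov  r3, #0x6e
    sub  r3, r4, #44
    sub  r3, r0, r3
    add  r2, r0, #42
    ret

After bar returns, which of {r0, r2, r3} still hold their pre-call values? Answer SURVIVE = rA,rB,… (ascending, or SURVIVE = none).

SURVIVE = r0,r2

prologue: push r2 → mem[0xeb]=0x49, sp=0xeb
body[0] sub  r3, r2, r3 → r3=0x6f
body[1] mov  r3, #0x6e → r3=0x6e
body[2] sub  r3, r4, #44 → r3=0xeb
body[3] sub  r3, r0, r3 → r3=0xb9
body[4] add  r2, r0, #42 → r2=0xce
epilogue: pop r2=0x49, sp=0xec
r0: callee-saved, written=False
r2: callee-saved, written=True
r3: caller-saved, written=True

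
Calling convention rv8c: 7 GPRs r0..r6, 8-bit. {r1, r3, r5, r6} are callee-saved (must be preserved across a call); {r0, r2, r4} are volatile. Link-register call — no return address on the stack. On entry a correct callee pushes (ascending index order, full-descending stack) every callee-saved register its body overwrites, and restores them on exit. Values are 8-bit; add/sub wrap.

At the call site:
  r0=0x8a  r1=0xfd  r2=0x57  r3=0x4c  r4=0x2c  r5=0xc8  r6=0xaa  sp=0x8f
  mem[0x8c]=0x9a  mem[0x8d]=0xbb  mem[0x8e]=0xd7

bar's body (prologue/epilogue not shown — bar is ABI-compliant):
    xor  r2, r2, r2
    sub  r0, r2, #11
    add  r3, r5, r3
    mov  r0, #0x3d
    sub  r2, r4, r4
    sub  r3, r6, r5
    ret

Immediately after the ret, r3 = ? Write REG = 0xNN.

REG = 0x4c

prologue: push r3 → mem[0x8e]=0x4c, sp=0x8e
body[0] xor  r2, r2, r2 → r2=0x00
body[1] sub  r0, r2, #11 → r0=0xf5
body[2] add  r3, r5, r3 → r3=0x14
body[3] mov  r0, #0x3d → r0=0x3d
body[4] sub  r2, r4, r4 → r2=0x00
body[5] sub  r3, r6, r5 → r3=0xe2
epilogue: pop r3=0x4c, sp=0x8f
r3 is callee-saved → restored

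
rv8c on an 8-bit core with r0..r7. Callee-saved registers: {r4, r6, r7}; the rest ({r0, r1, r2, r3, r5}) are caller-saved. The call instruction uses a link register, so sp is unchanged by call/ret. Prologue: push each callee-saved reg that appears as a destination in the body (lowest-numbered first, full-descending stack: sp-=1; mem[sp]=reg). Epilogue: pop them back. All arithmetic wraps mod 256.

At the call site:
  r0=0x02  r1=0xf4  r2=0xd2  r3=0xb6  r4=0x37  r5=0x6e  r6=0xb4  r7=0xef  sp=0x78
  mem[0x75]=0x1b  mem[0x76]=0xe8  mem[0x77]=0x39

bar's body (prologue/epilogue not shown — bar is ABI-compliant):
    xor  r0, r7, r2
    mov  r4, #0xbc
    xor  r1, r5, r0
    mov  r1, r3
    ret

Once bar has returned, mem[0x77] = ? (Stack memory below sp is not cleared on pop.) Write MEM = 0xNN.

prologue: push r4 -> mem[0x77]=0x37, sp=0x77
body[0] xor  r0, r7, r2 -> r0=0x3d
body[1] mov  r4, #0xbc -> r4=0xbc
body[2] xor  r1, r5, r0 -> r1=0x53
body[3] mov  r1, r3 -> r1=0xb6
epilogue: pop r4=0x37, sp=0x78
prologue pushed ['r4'] at ['0x77']

MEM = 0x37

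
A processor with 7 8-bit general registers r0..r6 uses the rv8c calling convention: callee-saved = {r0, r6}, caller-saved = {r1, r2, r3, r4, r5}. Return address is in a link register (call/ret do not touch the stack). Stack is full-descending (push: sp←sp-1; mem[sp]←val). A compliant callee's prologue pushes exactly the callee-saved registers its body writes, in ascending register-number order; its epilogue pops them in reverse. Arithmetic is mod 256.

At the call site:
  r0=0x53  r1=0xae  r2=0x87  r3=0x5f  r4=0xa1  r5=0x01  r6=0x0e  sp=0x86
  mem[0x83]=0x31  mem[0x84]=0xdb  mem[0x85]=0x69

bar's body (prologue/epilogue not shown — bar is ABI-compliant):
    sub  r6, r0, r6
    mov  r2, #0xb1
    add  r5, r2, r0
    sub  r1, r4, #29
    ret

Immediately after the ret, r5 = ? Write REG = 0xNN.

REG = 0x04

prologue: push r6 → mem[0x85]=0x0e, sp=0x85
body[0] sub  r6, r0, r6 → r6=0x45
body[1] mov  r2, #0xb1 → r2=0xb1
body[2] add  r5, r2, r0 → r5=0x04
body[3] sub  r1, r4, #29 → r1=0x84
epilogue: pop r6=0x0e, sp=0x86
r5 is caller-saved → body value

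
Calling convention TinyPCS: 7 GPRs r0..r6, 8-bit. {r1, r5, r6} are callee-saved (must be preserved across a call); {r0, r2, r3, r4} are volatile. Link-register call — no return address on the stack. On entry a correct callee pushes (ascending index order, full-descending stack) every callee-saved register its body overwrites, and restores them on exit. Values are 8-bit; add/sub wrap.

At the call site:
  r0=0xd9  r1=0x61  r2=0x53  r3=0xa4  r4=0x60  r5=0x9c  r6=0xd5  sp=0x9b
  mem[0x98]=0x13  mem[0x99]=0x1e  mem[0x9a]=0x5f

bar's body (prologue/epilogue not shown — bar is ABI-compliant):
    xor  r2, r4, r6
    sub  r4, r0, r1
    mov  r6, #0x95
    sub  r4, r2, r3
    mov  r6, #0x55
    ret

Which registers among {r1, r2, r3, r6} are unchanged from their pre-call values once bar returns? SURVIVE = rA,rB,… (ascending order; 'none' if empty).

SURVIVE = r1,r3,r6

prologue: push r6 → mem[0x9a]=0xd5, sp=0x9a
body[0] xor  r2, r4, r6 → r2=0xb5
body[1] sub  r4, r0, r1 → r4=0x78
body[2] mov  r6, #0x95 → r6=0x95
body[3] sub  r4, r2, r3 → r4=0x11
body[4] mov  r6, #0x55 → r6=0x55
epilogue: pop r6=0xd5, sp=0x9b
r1: callee-saved, written=False
r2: caller-saved, written=True
r3: caller-saved, written=False
r6: callee-saved, written=True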